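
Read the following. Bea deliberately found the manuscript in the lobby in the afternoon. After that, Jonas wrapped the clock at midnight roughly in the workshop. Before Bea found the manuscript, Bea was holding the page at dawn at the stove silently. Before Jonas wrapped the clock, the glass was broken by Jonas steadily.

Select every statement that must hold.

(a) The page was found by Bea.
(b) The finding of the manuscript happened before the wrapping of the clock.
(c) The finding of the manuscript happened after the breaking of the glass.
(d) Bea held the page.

(a) Not entailed — Bea found the manuscript, not the page; the page belongs to the holding event.
(b) Entailed — the narrative places the finding before the wrapping.
(c) Not entailed — the narrative doesn't order the breaking relative to the finding.
(d) Entailed — 'hold' is an activity; 'was holding' entails that some holding happened, so 'held' holds.

(b), (d)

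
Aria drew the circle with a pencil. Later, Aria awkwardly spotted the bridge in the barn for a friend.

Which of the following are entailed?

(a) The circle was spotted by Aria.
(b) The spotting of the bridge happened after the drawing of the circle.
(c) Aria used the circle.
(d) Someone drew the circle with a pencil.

(a) Not entailed — Aria spotted the bridge, not the circle; the circle belongs to the drawing event.
(b) Entailed — the narrative places the drawing before the spotting.
(c) Not entailed — the circle is the patient, not an instrument — Aria used a pencil.
(d) Entailed — the original entails any weakening of itself; this just generalizes the agent.

(b), (d)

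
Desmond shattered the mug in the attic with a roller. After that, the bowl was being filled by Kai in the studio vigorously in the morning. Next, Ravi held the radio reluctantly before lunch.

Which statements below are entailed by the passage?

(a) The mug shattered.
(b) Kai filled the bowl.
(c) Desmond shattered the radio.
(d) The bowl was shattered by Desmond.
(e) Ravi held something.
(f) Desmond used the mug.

(a), (e)

(a) Entailed — 'Desmond shattered the mug' is causative; it entails the inchoative 'the mug shattered'.
(b) Not entailed — 'was filling' is progressive on an accomplishment; it does not entail the completed 'filled'.
(c) Not entailed — Desmond shattered the mug, not the radio; the radio belongs to the holding event.
(d) Not entailed — Desmond shattered the mug, not the bowl; the bowl belongs to the filling event.
(e) Entailed — dropping 'before lunch', 'reluctantly' and generalizing the patient leaves a sub-description the original still satisfies.
(f) Not entailed — the mug is the patient, not an instrument — Desmond used a roller.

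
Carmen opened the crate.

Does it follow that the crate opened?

yes

'Carmen opened the crate' is the causative; it entails the inchoative 'the crate opened'.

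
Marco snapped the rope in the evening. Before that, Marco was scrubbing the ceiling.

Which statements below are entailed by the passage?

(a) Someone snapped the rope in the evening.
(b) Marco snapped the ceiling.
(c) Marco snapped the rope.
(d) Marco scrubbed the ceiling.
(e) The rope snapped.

(a), (c), (d), (e)

(a) Entailed — every conjunct here is already in the original snapping event.
(b) Not entailed — Marco snapped the rope, not the ceiling; the ceiling belongs to the scrubbing event.
(c) Entailed — every conjunct here is already in the original snapping event.
(d) Entailed — 'scrub' is an activity; 'was scrubbing' entails that some scrubbing happened, so 'scrubbed' holds.
(e) Entailed — 'Marco snapped the rope' is causative; it entails the inchoative 'the rope snapped'.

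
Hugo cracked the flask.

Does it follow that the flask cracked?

'Hugo cracked the flask' is the causative; it entails the inchoative 'the flask cracked'.

yes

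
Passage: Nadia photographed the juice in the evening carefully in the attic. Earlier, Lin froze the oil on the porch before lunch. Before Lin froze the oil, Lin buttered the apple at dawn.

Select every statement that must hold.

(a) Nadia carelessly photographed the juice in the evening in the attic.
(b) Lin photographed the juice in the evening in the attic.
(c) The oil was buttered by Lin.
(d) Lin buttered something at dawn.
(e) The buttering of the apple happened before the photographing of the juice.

(a) Not entailed — 'carelessly' adds a manner not in (and inconsistent with) the original.
(b) Not entailed — the passage has Nadia photographing the juice, not Lin.
(c) Not entailed — Lin buttered the apple, not the oil; the oil belongs to the freezing event.
(d) Entailed — generalizing the patient leaves a sub-description the original still satisfies.
(e) Entailed — the narrative places the buttering before the photographing.

(d), (e)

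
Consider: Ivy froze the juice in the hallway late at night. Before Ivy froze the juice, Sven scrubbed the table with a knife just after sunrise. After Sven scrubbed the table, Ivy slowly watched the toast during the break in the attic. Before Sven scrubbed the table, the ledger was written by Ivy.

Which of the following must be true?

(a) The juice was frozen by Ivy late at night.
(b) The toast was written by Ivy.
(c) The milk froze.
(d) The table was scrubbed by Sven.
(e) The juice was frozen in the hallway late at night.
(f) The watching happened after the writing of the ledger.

(a) Entailed — this follows by dropping conjuncts from the freezing event's description.
(b) Not entailed — Ivy wrote the ledger, not the toast; the toast belongs to the watching event.
(c) Not entailed — the juice is what froze, not the milk.
(d) Entailed — dropping 'just after sunrise', 'with a knife' leaves a sub-description the original still satisfies.
(e) Entailed — this follows by dropping conjuncts from the freezing event's description.
(f) Entailed — the narrative places the writing before the watching.

(a), (d), (e), (f)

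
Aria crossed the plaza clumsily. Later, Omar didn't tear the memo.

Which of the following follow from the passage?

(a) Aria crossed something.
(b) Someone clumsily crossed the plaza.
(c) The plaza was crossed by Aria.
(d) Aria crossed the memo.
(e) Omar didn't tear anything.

(a), (b), (c)

(a) Entailed — the original entails any weakening of itself; this just drops 'clumsily' and generalizes the patient.
(b) Entailed — this follows by dropping conjuncts from the crossing event's description.
(c) Entailed — this follows by dropping conjuncts from the crossing event's description.
(d) Not entailed — Aria crossed the plaza, not the memo; the memo belongs to the tearing event.
(e) Not entailed — the original only denies this specific event; Omar may have torn something else.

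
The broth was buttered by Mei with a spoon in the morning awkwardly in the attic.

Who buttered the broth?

Mei

'Mei' marks the agent of the buttering event.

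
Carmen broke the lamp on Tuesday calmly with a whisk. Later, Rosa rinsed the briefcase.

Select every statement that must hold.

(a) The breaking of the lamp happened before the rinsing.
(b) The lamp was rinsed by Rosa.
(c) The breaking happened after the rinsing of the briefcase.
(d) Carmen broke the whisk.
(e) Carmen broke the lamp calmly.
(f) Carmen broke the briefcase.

(a), (e)

(a) Entailed — the narrative places the breaking before the rinsing.
(b) Not entailed — Rosa rinsed the briefcase, not the lamp; the lamp belongs to the breaking event.
(c) Not entailed — the narrative places the breaking before the rinsing, not after.
(d) Not entailed — the whisk is the instrument, not what was broken.
(e) Entailed — the original entails any weakening of itself; this just drops 'on Tuesday', 'with a whisk'.
(f) Not entailed — Carmen broke the lamp, not the briefcase; the briefcase belongs to the rinsing event.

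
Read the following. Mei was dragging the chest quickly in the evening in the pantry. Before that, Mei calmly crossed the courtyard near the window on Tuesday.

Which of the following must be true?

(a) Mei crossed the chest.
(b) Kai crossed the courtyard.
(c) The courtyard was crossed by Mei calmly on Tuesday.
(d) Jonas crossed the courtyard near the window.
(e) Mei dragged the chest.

(a) Not entailed — Mei crossed the courtyard, not the chest; the chest belongs to the dragging event.
(b) Not entailed — the passage has Mei crossing the courtyard, not Kai.
(c) Entailed — dropping 'near the window' leaves a sub-description the original still satisfies.
(d) Not entailed — the passage has Mei crossing the courtyard, not Jonas.
(e) Entailed — 'drag' is an activity; 'was dragging' entails that some dragging happened, so 'dragged' holds.

(c), (e)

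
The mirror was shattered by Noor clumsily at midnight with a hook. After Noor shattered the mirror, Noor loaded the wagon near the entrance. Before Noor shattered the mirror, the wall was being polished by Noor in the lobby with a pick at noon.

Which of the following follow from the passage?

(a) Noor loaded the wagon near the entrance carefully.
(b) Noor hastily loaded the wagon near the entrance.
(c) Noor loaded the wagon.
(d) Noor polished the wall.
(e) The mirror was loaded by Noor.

(c), (d)

(a) Not entailed — 'carefully' adds information not in the original event.
(b) Not entailed — 'hastily' adds information not in the original event.
(c) Entailed — dropping 'near the entrance' leaves a sub-description the original still satisfies.
(d) Entailed — 'polish' is an activity; 'was polishing' entails that some polishing happened, so 'polished' holds.
(e) Not entailed — Noor loaded the wagon, not the mirror; the mirror belongs to the shattering event.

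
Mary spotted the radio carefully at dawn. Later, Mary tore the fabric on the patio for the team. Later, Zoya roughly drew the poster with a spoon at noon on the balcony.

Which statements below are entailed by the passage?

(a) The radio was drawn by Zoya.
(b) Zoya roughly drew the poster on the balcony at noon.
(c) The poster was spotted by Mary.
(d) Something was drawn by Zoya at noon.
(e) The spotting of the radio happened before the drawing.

(b), (d), (e)

(a) Not entailed — Zoya drew the poster, not the radio; the radio belongs to the spotting event.
(b) Entailed — every conjunct here is already in the original drawing event.
(c) Not entailed — Mary spotted the radio, not the poster; the poster belongs to the drawing event.
(d) Entailed — this follows by dropping conjuncts from the drawing event's description.
(e) Entailed — the narrative places the spotting before the drawing.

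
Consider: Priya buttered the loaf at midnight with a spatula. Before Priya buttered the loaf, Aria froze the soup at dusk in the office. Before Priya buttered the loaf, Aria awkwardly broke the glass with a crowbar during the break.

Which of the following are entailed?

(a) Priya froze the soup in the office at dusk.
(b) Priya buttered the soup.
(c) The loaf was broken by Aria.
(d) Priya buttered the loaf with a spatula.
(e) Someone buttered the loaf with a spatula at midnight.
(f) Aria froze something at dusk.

(d), (e), (f)

(a) Not entailed — the passage has Aria freezing the soup, not Priya.
(b) Not entailed — Priya buttered the loaf, not the soup; the soup belongs to the freezing event.
(c) Not entailed — Aria broke the glass, not the loaf; the loaf belongs to the buttering event.
(d) Entailed — the original entails any weakening of itself; this just drops 'at midnight'.
(e) Entailed — this follows by dropping conjuncts from the buttering event's description.
(f) Entailed — the original entails any weakening of itself; this just drops 'in the office' and generalizes the patient.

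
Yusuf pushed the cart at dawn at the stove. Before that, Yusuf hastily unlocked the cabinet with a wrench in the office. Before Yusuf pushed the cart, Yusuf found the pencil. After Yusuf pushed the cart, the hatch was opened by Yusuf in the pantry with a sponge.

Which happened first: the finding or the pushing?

the finding

The connectives place the finding before the pushing.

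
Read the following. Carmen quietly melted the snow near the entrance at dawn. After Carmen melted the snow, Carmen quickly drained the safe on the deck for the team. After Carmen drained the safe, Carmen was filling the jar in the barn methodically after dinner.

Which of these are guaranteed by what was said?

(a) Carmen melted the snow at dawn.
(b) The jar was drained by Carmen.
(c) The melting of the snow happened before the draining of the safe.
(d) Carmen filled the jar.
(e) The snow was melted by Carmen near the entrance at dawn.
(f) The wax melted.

(a), (c), (e)

(a) Entailed — every conjunct here is already in the original melting event.
(b) Not entailed — Carmen drained the safe, not the jar; the jar belongs to the filling event.
(c) Entailed — the narrative places the melting before the draining.
(d) Not entailed — 'was filling' is progressive on an accomplishment; it does not entail the completed 'filled'.
(e) Entailed — every conjunct here is already in the original melting event.
(f) Not entailed — the snow is what melted, not the wax.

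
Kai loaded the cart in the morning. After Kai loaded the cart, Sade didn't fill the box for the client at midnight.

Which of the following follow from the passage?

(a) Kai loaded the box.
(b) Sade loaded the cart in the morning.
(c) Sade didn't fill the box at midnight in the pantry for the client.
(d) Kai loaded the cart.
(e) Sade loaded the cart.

(c), (d)

(a) Not entailed — Kai loaded the cart, not the box; the box belongs to the filling event.
(b) Not entailed — the passage has Kai loading the cart, not Sade.
(c) Entailed — under negation, adding a further restriction is entailed: if no such filling event occurred, none occurred in the pantry either.
(d) Entailed — every conjunct here is already in the original loading event.
(e) Not entailed — the passage has Kai loading the cart, not Sade.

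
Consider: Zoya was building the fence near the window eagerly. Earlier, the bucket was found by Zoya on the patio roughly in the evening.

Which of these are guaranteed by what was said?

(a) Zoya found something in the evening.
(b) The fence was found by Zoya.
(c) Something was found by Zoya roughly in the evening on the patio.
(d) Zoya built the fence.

(a) Entailed — dropping 'roughly', 'on the patio' and generalizing the patient leaves a sub-description the original still satisfies.
(b) Not entailed — Zoya found the bucket, not the fence; the fence belongs to the building event.
(c) Entailed — every conjunct here is already in the original finding event.
(d) Not entailed — 'was building' is progressive on an accomplishment; it does not entail the completed 'built'.

(a), (c)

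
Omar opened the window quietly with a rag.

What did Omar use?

a rag

'with a rag' marks the instrument of the opening event.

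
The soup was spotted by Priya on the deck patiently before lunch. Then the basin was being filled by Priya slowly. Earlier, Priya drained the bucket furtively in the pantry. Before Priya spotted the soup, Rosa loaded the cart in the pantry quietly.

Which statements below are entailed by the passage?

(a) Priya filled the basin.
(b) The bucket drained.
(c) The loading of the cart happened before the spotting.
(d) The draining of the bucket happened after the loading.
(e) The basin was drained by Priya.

(b), (c)

(a) Not entailed — 'was filling' is progressive on an accomplishment; it does not entail the completed 'filled'.
(b) Entailed — 'Priya drained the bucket' is causative; it entails the inchoative 'the bucket drained'.
(c) Entailed — the narrative places the loading before the spotting.
(d) Not entailed — the narrative doesn't order the loading relative to the draining.
(e) Not entailed — Priya drained the bucket, not the basin; the basin belongs to the filling event.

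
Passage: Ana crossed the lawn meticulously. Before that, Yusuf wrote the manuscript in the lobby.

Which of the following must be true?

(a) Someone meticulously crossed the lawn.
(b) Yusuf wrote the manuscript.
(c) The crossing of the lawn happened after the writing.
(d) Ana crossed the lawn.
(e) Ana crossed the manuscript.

(a), (b), (c), (d)

(a) Entailed — the original entails any weakening of itself; this just generalizes the agent.
(b) Entailed — this follows by dropping conjuncts from the writing event's description.
(c) Entailed — the narrative places the writing before the crossing.
(d) Entailed — dropping 'meticulously' leaves a sub-description the original still satisfies.
(e) Not entailed — Ana crossed the lawn, not the manuscript; the manuscript belongs to the writing event.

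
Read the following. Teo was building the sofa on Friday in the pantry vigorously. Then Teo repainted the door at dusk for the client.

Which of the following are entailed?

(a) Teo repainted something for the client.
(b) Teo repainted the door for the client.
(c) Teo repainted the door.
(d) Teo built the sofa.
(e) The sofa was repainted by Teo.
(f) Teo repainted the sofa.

(a) Entailed — every conjunct here is already in the original repainting event.
(b) Entailed — every conjunct here is already in the original repainting event.
(c) Entailed — every conjunct here is already in the original repainting event.
(d) Not entailed — 'was building' is progressive on an accomplishment; it does not entail the completed 'built'.
(e) Not entailed — Teo repainted the door, not the sofa; the sofa belongs to the building event.
(f) Not entailed — Teo repainted the door, not the sofa; the sofa belongs to the building event.

(a), (b), (c)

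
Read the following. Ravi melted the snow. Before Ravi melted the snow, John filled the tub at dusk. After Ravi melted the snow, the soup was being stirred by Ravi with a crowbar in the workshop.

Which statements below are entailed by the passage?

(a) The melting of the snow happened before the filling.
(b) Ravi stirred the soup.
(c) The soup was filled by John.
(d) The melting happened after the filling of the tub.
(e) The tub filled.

(b), (d), (e)

(a) Not entailed — the narrative places the filling before the melting, not after.
(b) Entailed — 'stir' is an activity; 'was stirring' entails that some stirring happened, so 'stirred' holds.
(c) Not entailed — John filled the tub, not the soup; the soup belongs to the stirring event.
(d) Entailed — the narrative places the filling before the melting.
(e) Entailed — 'John filled the tub' is causative; it entails the inchoative 'the tub filled'.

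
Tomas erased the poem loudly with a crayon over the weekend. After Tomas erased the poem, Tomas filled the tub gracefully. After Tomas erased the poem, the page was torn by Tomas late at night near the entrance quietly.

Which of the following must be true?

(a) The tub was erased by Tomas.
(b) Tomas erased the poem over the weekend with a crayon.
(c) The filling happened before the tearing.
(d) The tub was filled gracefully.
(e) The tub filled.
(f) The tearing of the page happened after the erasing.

(a) Not entailed — Tomas erased the poem, not the tub; the tub belongs to the filling event.
(b) Entailed — every conjunct here is already in the original erasing event.
(c) Not entailed — the narrative doesn't order the filling relative to the tearing.
(d) Entailed — this follows by dropping conjuncts from the filling event's description.
(e) Entailed — 'Tomas filled the tub' is causative; it entails the inchoative 'the tub filled'.
(f) Entailed — the narrative places the erasing before the tearing.

(b), (d), (e), (f)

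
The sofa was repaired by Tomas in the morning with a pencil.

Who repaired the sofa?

'Tomas' marks the agent of the repairing event.

Tomas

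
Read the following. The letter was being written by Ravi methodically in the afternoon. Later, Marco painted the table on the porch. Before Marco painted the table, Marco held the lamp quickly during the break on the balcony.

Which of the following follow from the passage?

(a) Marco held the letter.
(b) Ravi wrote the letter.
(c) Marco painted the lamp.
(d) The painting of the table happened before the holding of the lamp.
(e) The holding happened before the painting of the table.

(a) Not entailed — Marco held the lamp, not the letter; the letter belongs to the writing event.
(b) Not entailed — 'was writing' is progressive on an accomplishment; it does not entail the completed 'wrote'.
(c) Not entailed — Marco painted the table, not the lamp; the lamp belongs to the holding event.
(d) Not entailed — the narrative places the holding before the painting, not after.
(e) Entailed — the narrative places the holding before the painting.

(e)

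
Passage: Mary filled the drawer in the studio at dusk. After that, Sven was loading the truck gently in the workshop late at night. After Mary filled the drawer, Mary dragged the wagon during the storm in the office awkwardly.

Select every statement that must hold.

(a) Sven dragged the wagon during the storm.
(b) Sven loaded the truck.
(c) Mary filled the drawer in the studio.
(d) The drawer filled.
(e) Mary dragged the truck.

(a) Not entailed — the passage has Mary dragging the wagon, not Sven.
(b) Not entailed — 'was loading' is progressive on an accomplishment; it does not entail the completed 'loaded'.
(c) Entailed — the original entails any weakening of itself; this just drops 'at dusk'.
(d) Entailed — 'Mary filled the drawer' is causative; it entails the inchoative 'the drawer filled'.
(e) Not entailed — Mary dragged the wagon, not the truck; the truck belongs to the loading event.

(c), (d)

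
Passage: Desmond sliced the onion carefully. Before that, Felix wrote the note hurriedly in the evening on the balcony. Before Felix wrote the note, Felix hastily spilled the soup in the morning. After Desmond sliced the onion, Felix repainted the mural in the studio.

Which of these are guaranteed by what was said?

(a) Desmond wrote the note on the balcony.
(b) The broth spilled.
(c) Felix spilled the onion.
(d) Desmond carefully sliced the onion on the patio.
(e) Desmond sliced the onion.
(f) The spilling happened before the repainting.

(a) Not entailed — the passage has Felix writing the note, not Desmond.
(b) Not entailed — the soup is what spilled, not the broth.
(c) Not entailed — Felix spilled the soup, not the onion; the onion belongs to the slicing event.
(d) Not entailed — 'on the patio' adds information not in the original event.
(e) Entailed — every conjunct here is already in the original slicing event.
(f) Entailed — the narrative places the spilling before the repainting.

(e), (f)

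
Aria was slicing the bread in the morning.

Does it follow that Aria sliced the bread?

'was slicing' is progressive; for an accomplishment like 'slice the bread', it doesn't entail completion.

no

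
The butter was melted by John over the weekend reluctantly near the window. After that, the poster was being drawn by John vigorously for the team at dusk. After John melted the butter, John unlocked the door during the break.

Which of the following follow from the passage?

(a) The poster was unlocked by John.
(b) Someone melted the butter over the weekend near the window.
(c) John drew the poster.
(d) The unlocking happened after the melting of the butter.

(b), (d)

(a) Not entailed — John unlocked the door, not the poster; the poster belongs to the drawing event.
(b) Entailed — this follows by dropping conjuncts from the melting event's description.
(c) Not entailed — 'was drawing' is progressive on an accomplishment; it does not entail the completed 'drew'.
(d) Entailed — the narrative places the melting before the unlocking.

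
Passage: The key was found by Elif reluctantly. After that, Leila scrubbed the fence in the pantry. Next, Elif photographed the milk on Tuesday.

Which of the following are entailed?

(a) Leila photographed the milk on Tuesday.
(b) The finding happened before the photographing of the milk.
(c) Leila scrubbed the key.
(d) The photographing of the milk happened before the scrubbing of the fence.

(b)

(a) Not entailed — the passage has Elif photographing the milk, not Leila.
(b) Entailed — the narrative places the finding before the photographing.
(c) Not entailed — Leila scrubbed the fence, not the key; the key belongs to the finding event.
(d) Not entailed — the narrative places the scrubbing before the photographing, not after.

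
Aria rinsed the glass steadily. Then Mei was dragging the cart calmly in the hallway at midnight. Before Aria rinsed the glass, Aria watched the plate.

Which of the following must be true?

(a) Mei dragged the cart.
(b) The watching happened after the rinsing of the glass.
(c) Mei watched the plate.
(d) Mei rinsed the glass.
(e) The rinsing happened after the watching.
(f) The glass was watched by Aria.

(a), (e)

(a) Entailed — 'drag' is an activity; 'was dragging' entails that some dragging happened, so 'dragged' holds.
(b) Not entailed — the narrative places the watching before the rinsing, not after.
(c) Not entailed — the passage has Aria watching the plate, not Mei.
(d) Not entailed — the passage has Aria rinsing the glass, not Mei.
(e) Entailed — the narrative places the watching before the rinsing.
(f) Not entailed — Aria watched the plate, not the glass; the glass belongs to the rinsing event.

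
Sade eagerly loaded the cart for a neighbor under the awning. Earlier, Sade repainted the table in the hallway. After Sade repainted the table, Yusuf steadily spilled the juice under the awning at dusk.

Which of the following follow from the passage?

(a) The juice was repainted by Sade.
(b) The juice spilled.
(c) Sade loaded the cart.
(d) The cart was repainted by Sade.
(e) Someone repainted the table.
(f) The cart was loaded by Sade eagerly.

(a) Not entailed — Sade repainted the table, not the juice; the juice belongs to the spilling event.
(b) Entailed — 'Yusuf spilled the juice' is causative; it entails the inchoative 'the juice spilled'.
(c) Entailed — the original entails any weakening of itself; this just drops 'under the awning', 'eagerly', 'for a neighbor'.
(d) Not entailed — Sade repainted the table, not the cart; the cart belongs to the loading event.
(e) Entailed — dropping 'in the hallway' and generalizing the agent leaves a sub-description the original still satisfies.
(f) Entailed — the original entails any weakening of itself; this just drops 'under the awning', 'for a neighbor'.

(b), (c), (e), (f)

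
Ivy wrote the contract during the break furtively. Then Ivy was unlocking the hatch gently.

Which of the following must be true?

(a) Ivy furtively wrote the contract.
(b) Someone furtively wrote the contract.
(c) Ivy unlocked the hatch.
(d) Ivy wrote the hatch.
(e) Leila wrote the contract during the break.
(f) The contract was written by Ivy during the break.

(a), (b), (f)

(a) Entailed — the original entails any weakening of itself; this just drops 'during the break'.
(b) Entailed — every conjunct here is already in the original writing event.
(c) Not entailed — 'was unlocking' is progressive on an accomplishment; it does not entail the completed 'unlocked'.
(d) Not entailed — Ivy wrote the contract, not the hatch; the hatch belongs to the unlocking event.
(e) Not entailed — the passage has Ivy writing the contract, not Leila.
(f) Entailed — every conjunct here is already in the original writing event.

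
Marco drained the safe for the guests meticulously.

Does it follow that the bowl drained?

no

Nothing is said about any bowl; only the safe is affected.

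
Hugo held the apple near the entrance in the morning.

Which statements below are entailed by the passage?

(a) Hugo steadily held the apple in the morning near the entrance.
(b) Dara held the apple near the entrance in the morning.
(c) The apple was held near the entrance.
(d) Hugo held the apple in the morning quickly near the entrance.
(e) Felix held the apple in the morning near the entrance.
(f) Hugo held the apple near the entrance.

(a) Not entailed — 'steadily' adds information not in the original event.
(b) Not entailed — the passage has Hugo holding the apple, not Dara.
(c) Entailed — every conjunct here is already in the original holding event.
(d) Not entailed — 'quickly' adds information not in the original event.
(e) Not entailed — the passage has Hugo holding the apple, not Felix.
(f) Entailed — this follows by dropping conjuncts from the holding event's description.

(c), (f)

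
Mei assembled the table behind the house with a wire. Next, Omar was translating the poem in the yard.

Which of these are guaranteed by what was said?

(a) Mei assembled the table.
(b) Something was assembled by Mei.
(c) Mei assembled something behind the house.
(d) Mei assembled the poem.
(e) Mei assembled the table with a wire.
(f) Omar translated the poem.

(a) Entailed — this follows by dropping conjuncts from the assembling event's description.
(b) Entailed — this follows by dropping conjuncts from the assembling event's description.
(c) Entailed — dropping 'with a wire' and generalizing the patient leaves a sub-description the original still satisfies.
(d) Not entailed — Mei assembled the table, not the poem; the poem belongs to the translating event.
(e) Entailed — this follows by dropping conjuncts from the assembling event's description.
(f) Not entailed — 'was translating' is progressive on an accomplishment; it does not entail the completed 'translated'.

(a), (b), (c), (e)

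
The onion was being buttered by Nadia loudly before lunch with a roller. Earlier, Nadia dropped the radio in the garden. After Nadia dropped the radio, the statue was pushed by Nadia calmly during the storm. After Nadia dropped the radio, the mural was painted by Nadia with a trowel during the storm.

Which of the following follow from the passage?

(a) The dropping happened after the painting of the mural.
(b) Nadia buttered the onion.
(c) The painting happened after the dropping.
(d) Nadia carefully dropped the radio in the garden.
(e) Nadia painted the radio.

(a) Not entailed — the narrative places the dropping before the painting, not after.
(b) Not entailed — 'was buttering' is progressive on an accomplishment; it does not entail the completed 'buttered'.
(c) Entailed — the narrative places the dropping before the painting.
(d) Not entailed — 'carefully' adds information not in the original event.
(e) Not entailed — Nadia painted the mural, not the radio; the radio belongs to the dropping event.

(c)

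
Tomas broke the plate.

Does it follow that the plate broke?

yes

'Tomas broke the plate' is the causative; it entails the inchoative 'the plate broke'.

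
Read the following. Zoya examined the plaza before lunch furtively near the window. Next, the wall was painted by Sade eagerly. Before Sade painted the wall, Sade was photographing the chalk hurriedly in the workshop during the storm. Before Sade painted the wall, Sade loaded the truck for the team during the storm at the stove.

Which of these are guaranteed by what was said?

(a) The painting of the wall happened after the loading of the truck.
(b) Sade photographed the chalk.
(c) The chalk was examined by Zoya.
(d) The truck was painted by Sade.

(a)

(a) Entailed — the narrative places the loading before the painting.
(b) Not entailed — 'was photographing' is progressive on an accomplishment; it does not entail the completed 'photographed'.
(c) Not entailed — Zoya examined the plaza, not the chalk; the chalk belongs to the photographing event.
(d) Not entailed — Sade painted the wall, not the truck; the truck belongs to the loading event.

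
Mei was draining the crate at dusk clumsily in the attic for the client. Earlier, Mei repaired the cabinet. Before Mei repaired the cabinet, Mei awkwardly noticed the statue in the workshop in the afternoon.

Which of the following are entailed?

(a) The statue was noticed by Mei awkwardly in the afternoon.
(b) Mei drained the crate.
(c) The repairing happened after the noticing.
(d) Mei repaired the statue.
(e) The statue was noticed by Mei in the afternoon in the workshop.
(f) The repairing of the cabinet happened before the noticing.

(a), (c), (e)

(a) Entailed — the original entails any weakening of itself; this just drops 'in the workshop'.
(b) Not entailed — 'was draining' is progressive on an accomplishment; it does not entail the completed 'drained'.
(c) Entailed — the narrative places the noticing before the repairing.
(d) Not entailed — Mei repaired the cabinet, not the statue; the statue belongs to the noticing event.
(e) Entailed — dropping 'awkwardly' leaves a sub-description the original still satisfies.
(f) Not entailed — the narrative places the noticing before the repairing, not after.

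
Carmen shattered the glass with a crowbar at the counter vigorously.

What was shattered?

the glass

'the glass' marks the patient of the shattering event.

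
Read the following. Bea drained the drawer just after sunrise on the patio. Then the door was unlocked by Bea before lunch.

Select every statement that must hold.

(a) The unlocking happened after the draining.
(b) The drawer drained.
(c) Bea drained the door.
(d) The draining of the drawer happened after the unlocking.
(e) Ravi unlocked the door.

(a) Entailed — the narrative places the draining before the unlocking.
(b) Entailed — 'Bea drained the drawer' is causative; it entails the inchoative 'the drawer drained'.
(c) Not entailed — Bea drained the drawer, not the door; the door belongs to the unlocking event.
(d) Not entailed — the narrative places the draining before the unlocking, not after.
(e) Not entailed — the passage has Bea unlocking the door, not Ravi.

(a), (b)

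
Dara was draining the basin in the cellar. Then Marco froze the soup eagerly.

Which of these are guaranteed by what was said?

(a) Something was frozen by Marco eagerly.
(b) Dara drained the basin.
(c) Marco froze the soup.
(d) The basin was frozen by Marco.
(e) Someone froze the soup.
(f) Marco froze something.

(a), (c), (e), (f)

(a) Entailed — every conjunct here is already in the original freezing event.
(b) Not entailed — 'was draining' is progressive on an accomplishment; it does not entail the completed 'drained'.
(c) Entailed — the original entails any weakening of itself; this just drops 'eagerly'.
(d) Not entailed — Marco froze the soup, not the basin; the basin belongs to the draining event.
(e) Entailed — every conjunct here is already in the original freezing event.
(f) Entailed — every conjunct here is already in the original freezing event.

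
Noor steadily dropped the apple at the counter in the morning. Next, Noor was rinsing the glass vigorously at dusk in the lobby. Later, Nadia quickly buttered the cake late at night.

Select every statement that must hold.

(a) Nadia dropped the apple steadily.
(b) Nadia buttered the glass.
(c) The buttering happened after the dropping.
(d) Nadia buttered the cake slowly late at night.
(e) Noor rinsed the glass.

(a) Not entailed — the passage has Noor dropping the apple, not Nadia.
(b) Not entailed — Nadia buttered the cake, not the glass; the glass belongs to the rinsing event.
(c) Entailed — the narrative places the dropping before the buttering.
(d) Not entailed — 'slowly' adds a manner not in (and inconsistent with) the original.
(e) Entailed — 'rinse' is an activity; 'was rinsing' entails that some rinsing happened, so 'rinsed' holds.

(c), (e)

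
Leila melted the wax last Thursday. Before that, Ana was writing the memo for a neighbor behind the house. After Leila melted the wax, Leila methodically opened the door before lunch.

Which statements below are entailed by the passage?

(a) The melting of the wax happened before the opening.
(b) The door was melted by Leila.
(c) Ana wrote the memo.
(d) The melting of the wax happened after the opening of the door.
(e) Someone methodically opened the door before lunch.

(a) Entailed — the narrative places the melting before the opening.
(b) Not entailed — Leila melted the wax, not the door; the door belongs to the opening event.
(c) Not entailed — 'was writing' is progressive on an accomplishment; it does not entail the completed 'wrote'.
(d) Not entailed — the narrative places the melting before the opening, not after.
(e) Entailed — generalizing the agent leaves a sub-description the original still satisfies.

(a), (e)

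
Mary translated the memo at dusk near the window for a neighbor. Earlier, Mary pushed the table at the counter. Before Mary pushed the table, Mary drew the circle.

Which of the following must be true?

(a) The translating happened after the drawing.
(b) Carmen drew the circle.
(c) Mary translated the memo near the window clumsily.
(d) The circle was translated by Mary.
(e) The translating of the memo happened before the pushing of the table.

(a) Entailed — the narrative places the drawing before the translating.
(b) Not entailed — the passage has Mary drawing the circle, not Carmen.
(c) Not entailed — 'clumsily' adds information not in the original event.
(d) Not entailed — Mary translated the memo, not the circle; the circle belongs to the drawing event.
(e) Not entailed — the narrative places the pushing before the translating, not after.

(a)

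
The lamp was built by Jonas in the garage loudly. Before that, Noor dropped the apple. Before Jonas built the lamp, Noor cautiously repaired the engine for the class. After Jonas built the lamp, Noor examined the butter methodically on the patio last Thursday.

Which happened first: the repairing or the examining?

The connectives place the repairing before the examining.

the repairing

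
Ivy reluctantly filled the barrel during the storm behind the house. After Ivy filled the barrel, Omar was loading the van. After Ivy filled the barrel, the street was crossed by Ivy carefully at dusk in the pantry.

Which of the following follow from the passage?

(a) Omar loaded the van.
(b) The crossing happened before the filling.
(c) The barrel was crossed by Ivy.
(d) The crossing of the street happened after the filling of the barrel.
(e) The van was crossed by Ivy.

(a) Not entailed — 'was loading' is progressive on an accomplishment; it does not entail the completed 'loaded'.
(b) Not entailed — the narrative places the filling before the crossing, not after.
(c) Not entailed — Ivy crossed the street, not the barrel; the barrel belongs to the filling event.
(d) Entailed — the narrative places the filling before the crossing.
(e) Not entailed — Ivy crossed the street, not the van; the van belongs to the loading event.

(d)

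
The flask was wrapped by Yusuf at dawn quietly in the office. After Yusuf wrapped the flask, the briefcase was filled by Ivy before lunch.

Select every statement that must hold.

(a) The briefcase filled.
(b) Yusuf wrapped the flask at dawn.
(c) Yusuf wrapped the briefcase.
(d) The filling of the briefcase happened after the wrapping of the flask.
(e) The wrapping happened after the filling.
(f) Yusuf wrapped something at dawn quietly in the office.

(a), (b), (d), (f)

(a) Entailed — 'Ivy filled the briefcase' is causative; it entails the inchoative 'the briefcase filled'.
(b) Entailed — dropping 'quietly', 'in the office' leaves a sub-description the original still satisfies.
(c) Not entailed — Yusuf wrapped the flask, not the briefcase; the briefcase belongs to the filling event.
(d) Entailed — the narrative places the wrapping before the filling.
(e) Not entailed — the narrative places the wrapping before the filling, not after.
(f) Entailed — the original entails any weakening of itself; this just generalizes the patient.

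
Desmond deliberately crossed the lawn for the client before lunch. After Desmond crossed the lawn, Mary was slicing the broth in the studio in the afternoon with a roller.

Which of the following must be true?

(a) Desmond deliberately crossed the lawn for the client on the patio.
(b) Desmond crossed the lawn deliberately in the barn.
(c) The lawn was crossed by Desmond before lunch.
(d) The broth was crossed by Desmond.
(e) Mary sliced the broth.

(c)

(a) Not entailed — 'on the patio' adds information not in the original event.
(b) Not entailed — 'in the barn' adds information not in the original event.
(c) Entailed — every conjunct here is already in the original crossing event.
(d) Not entailed — Desmond crossed the lawn, not the broth; the broth belongs to the slicing event.
(e) Not entailed — 'was slicing' is progressive on an accomplishment; it does not entail the completed 'sliced'.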